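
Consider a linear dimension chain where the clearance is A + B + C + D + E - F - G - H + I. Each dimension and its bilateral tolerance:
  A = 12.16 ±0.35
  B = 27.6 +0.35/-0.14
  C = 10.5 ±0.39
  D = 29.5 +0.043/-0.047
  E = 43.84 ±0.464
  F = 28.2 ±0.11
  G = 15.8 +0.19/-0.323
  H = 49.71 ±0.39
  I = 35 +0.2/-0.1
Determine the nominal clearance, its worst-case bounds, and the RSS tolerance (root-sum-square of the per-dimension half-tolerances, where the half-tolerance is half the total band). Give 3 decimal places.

nominal=64.890 wc=[62.709,67.510] rss=0.897

Stack each dimension's contribution:
  +A: nom +12.160 → Σnom=12.160; wc +0.350/-0.350 → slack +0.350/-0.350; half-tol=0.350, Σhalf²=0.122500
  +B: nom +27.600 → Σnom=39.760; wc +0.350/-0.140 → slack +0.700/-0.490; half-tol=0.245, Σhalf²=0.182525
  +C: nom +10.500 → Σnom=50.260; wc +0.390/-0.390 → slack +1.090/-0.880; half-tol=0.390, Σhalf²=0.334625
  +D: nom +29.500 → Σnom=79.760; wc +0.043/-0.047 → slack +1.133/-0.927; half-tol=0.045, Σhalf²=0.336650
  +E: nom +43.840 → Σnom=123.600; wc +0.464/-0.464 → slack +1.597/-1.391; half-tol=0.464, Σhalf²=0.551946
  -F: nom -28.200 → Σnom=95.400; wc +0.110/-0.110 → slack +1.707/-1.501; half-tol=0.110, Σhalf²=0.564046
  -G: nom -15.800 → Σnom=79.600; wc +0.323/-0.190 → slack +2.030/-1.691; half-tol=0.257, Σhalf²=0.629838
  -H: nom -49.710 → Σnom=29.890; wc +0.390/-0.390 → slack +2.420/-2.081; half-tol=0.390, Σhalf²=0.781938
  +I: nom +35.000 → Σnom=64.890; wc +0.200/-0.100 → slack +2.620/-2.181; half-tol=0.150, Σhalf²=0.804438
Nominal = 64.890. Worst-case = [64.890 - 2.181, 64.890 + 2.620] = [62.709, 67.510]. RSS = √0.804438 = 0.897.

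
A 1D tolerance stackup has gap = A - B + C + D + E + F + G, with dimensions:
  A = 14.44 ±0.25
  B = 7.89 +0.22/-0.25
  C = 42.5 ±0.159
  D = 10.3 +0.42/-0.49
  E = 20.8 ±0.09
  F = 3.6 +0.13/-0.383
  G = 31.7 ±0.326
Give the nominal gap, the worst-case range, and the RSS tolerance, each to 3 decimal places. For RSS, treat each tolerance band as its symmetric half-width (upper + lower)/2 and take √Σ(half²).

Stack each dimension's contribution:
  +A: nom +14.440 → Σnom=14.440; wc +0.250/-0.250 → slack +0.250/-0.250; half-tol=0.250, Σhalf²=0.062500
  -B: nom -7.890 → Σnom=6.550; wc +0.250/-0.220 → slack +0.500/-0.470; half-tol=0.235, Σhalf²=0.117725
  +C: nom +42.500 → Σnom=49.050; wc +0.159/-0.159 → slack +0.659/-0.629; half-tol=0.159, Σhalf²=0.143006
  +D: nom +10.300 → Σnom=59.350; wc +0.420/-0.490 → slack +1.079/-1.119; half-tol=0.455, Σhalf²=0.350031
  +E: nom +20.800 → Σnom=80.150; wc +0.090/-0.090 → slack +1.169/-1.209; half-tol=0.090, Σhalf²=0.358131
  +F: nom +3.600 → Σnom=83.750; wc +0.130/-0.383 → slack +1.299/-1.592; half-tol=0.257, Σhalf²=0.423923
  +G: nom +31.700 → Σnom=115.450; wc +0.326/-0.326 → slack +1.625/-1.918; half-tol=0.326, Σhalf²=0.530199
Nominal = 115.450. Worst-case = [115.450 - 1.918, 115.450 + 1.625] = [113.532, 117.075]. RSS = √0.530199 = 0.728.

nominal=115.450 wc=[113.532,117.075] rss=0.728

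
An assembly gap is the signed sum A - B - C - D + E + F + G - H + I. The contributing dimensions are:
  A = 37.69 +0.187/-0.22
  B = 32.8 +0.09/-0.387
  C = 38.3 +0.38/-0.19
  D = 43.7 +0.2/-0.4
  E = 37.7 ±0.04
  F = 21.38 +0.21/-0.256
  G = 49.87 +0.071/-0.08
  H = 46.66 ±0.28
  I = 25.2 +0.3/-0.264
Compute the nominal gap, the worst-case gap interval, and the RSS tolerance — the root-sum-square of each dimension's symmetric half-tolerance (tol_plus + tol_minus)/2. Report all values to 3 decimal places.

Stack each dimension's contribution:
  +A: nom +37.690 → Σnom=37.690; wc +0.187/-0.220 → slack +0.187/-0.220; half-tol=0.204, Σhalf²=0.041412
  -B: nom -32.800 → Σnom=4.890; wc +0.387/-0.090 → slack +0.574/-0.310; half-tol=0.238, Σhalf²=0.098295
  -C: nom -38.300 → Σnom=-33.410; wc +0.190/-0.380 → slack +0.764/-0.690; half-tol=0.285, Σhalf²=0.179520
  -D: nom -43.700 → Σnom=-77.110; wc +0.400/-0.200 → slack +1.164/-0.890; half-tol=0.300, Σhalf²=0.269520
  +E: nom +37.700 → Σnom=-39.410; wc +0.040/-0.040 → slack +1.204/-0.930; half-tol=0.040, Σhalf²=0.271120
  +F: nom +21.380 → Σnom=-18.030; wc +0.210/-0.256 → slack +1.414/-1.186; half-tol=0.233, Σhalf²=0.325408
  +G: nom +49.870 → Σnom=31.840; wc +0.071/-0.080 → slack +1.485/-1.266; half-tol=0.075, Σhalf²=0.331109
  -H: nom -46.660 → Σnom=-14.820; wc +0.280/-0.280 → slack +1.765/-1.546; half-tol=0.280, Σhalf²=0.409509
  +I: nom +25.200 → Σnom=10.380; wc +0.300/-0.264 → slack +2.065/-1.810; half-tol=0.282, Σhalf²=0.489033
Nominal = 10.380. Worst-case = [10.380 - 1.810, 10.380 + 2.065] = [8.570, 12.445]. RSS = √0.489033 = 0.699.

nominal=10.380 wc=[8.570,12.445] rss=0.699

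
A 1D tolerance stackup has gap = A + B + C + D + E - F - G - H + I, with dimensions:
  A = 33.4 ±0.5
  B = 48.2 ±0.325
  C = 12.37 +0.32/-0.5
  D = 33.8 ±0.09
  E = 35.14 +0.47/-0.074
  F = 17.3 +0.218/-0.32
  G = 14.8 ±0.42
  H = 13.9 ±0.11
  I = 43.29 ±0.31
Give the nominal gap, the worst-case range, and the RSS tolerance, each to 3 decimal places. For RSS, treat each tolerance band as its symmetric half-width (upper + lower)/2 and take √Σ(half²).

Stack each dimension's contribution:
  +A: nom +33.400 → Σnom=33.400; wc +0.500/-0.500 → slack +0.500/-0.500; half-tol=0.500, Σhalf²=0.250000
  +B: nom +48.200 → Σnom=81.600; wc +0.325/-0.325 → slack +0.825/-0.825; half-tol=0.325, Σhalf²=0.355625
  +C: nom +12.370 → Σnom=93.970; wc +0.320/-0.500 → slack +1.145/-1.325; half-tol=0.410, Σhalf²=0.523725
  +D: nom +33.800 → Σnom=127.770; wc +0.090/-0.090 → slack +1.235/-1.415; half-tol=0.090, Σhalf²=0.531825
  +E: nom +35.140 → Σnom=162.910; wc +0.470/-0.074 → slack +1.705/-1.489; half-tol=0.272, Σhalf²=0.605809
  -F: nom -17.300 → Σnom=145.610; wc +0.320/-0.218 → slack +2.025/-1.707; half-tol=0.269, Σhalf²=0.678170
  -G: nom -14.800 → Σnom=130.810; wc +0.420/-0.420 → slack +2.445/-2.127; half-tol=0.420, Σhalf²=0.854570
  -H: nom -13.900 → Σnom=116.910; wc +0.110/-0.110 → slack +2.555/-2.237; half-tol=0.110, Σhalf²=0.866670
  +I: nom +43.290 → Σnom=160.200; wc +0.310/-0.310 → slack +2.865/-2.547; half-tol=0.310, Σhalf²=0.962770
Nominal = 160.200. Worst-case = [160.200 - 2.547, 160.200 + 2.865] = [157.653, 163.065]. RSS = √0.962770 = 0.981.

nominal=160.200 wc=[157.653,163.065] rss=0.981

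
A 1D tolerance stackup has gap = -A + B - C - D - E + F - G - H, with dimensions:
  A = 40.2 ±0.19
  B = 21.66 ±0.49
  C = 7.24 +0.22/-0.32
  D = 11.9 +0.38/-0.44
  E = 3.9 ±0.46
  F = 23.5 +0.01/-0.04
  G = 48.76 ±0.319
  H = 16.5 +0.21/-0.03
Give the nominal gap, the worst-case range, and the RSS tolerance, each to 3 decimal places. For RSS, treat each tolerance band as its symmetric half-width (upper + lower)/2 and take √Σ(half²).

Stack each dimension's contribution:
  -A: nom -40.200 → Σnom=-40.200; wc +0.190/-0.190 → slack +0.190/-0.190; half-tol=0.190, Σhalf²=0.036100
  +B: nom +21.660 → Σnom=-18.540; wc +0.490/-0.490 → slack +0.680/-0.680; half-tol=0.490, Σhalf²=0.276200
  -C: nom -7.240 → Σnom=-25.780; wc +0.320/-0.220 → slack +1.000/-0.900; half-tol=0.270, Σhalf²=0.349100
  -D: nom -11.900 → Σnom=-37.680; wc +0.440/-0.380 → slack +1.440/-1.280; half-tol=0.410, Σhalf²=0.517200
  -E: nom -3.900 → Σnom=-41.580; wc +0.460/-0.460 → slack +1.900/-1.740; half-tol=0.460, Σhalf²=0.728800
  +F: nom +23.500 → Σnom=-18.080; wc +0.010/-0.040 → slack +1.910/-1.780; half-tol=0.025, Σhalf²=0.729425
  -G: nom -48.760 → Σnom=-66.840; wc +0.319/-0.319 → slack +2.229/-2.099; half-tol=0.319, Σhalf²=0.831186
  -H: nom -16.500 → Σnom=-83.340; wc +0.030/-0.210 → slack +2.259/-2.309; half-tol=0.120, Σhalf²=0.845586
Nominal = -83.340. Worst-case = [-83.340 - 2.309, -83.340 + 2.259] = [-85.649, -81.081]. RSS = √0.845586 = 0.920.

nominal=-83.340 wc=[-85.649,-81.081] rss=0.920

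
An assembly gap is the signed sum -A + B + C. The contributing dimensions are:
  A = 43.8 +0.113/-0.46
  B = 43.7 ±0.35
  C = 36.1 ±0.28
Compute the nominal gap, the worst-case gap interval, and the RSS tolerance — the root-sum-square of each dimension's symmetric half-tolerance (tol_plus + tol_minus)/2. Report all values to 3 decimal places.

nominal=36.000 wc=[35.257,37.090] rss=0.532

Stack each dimension's contribution:
  -A: nom -43.800 → Σnom=-43.800; wc +0.460/-0.113 → slack +0.460/-0.113; half-tol=0.287, Σhalf²=0.082082
  +B: nom +43.700 → Σnom=-0.100; wc +0.350/-0.350 → slack +0.810/-0.463; half-tol=0.350, Σhalf²=0.204582
  +C: nom +36.100 → Σnom=36.000; wc +0.280/-0.280 → slack +1.090/-0.743; half-tol=0.280, Σhalf²=0.282982
Nominal = 36.000. Worst-case = [36.000 - 0.743, 36.000 + 1.090] = [35.257, 37.090]. RSS = √0.282982 = 0.532.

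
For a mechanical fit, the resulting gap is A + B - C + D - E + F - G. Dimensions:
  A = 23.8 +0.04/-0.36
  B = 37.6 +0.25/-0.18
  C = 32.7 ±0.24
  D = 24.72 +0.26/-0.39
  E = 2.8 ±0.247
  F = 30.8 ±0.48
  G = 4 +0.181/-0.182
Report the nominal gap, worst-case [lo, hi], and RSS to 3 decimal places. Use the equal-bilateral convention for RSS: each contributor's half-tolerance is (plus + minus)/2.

Stack each dimension's contribution:
  +A: nom +23.800 → Σnom=23.800; wc +0.040/-0.360 → slack +0.040/-0.360; half-tol=0.200, Σhalf²=0.040000
  +B: nom +37.600 → Σnom=61.400; wc +0.250/-0.180 → slack +0.290/-0.540; half-tol=0.215, Σhalf²=0.086225
  -C: nom -32.700 → Σnom=28.700; wc +0.240/-0.240 → slack +0.530/-0.780; half-tol=0.240, Σhalf²=0.143825
  +D: nom +24.720 → Σnom=53.420; wc +0.260/-0.390 → slack +0.790/-1.170; half-tol=0.325, Σhalf²=0.249450
  -E: nom -2.800 → Σnom=50.620; wc +0.247/-0.247 → slack +1.037/-1.417; half-tol=0.247, Σhalf²=0.310459
  +F: nom +30.800 → Σnom=81.420; wc +0.480/-0.480 → slack +1.517/-1.897; half-tol=0.480, Σhalf²=0.540859
  -G: nom -4.000 → Σnom=77.420; wc +0.182/-0.181 → slack +1.699/-2.078; half-tol=0.181, Σhalf²=0.573801
Nominal = 77.420. Worst-case = [77.420 - 2.078, 77.420 + 1.699] = [75.342, 79.119]. RSS = √0.573801 = 0.757.

nominal=77.420 wc=[75.342,79.119] rss=0.757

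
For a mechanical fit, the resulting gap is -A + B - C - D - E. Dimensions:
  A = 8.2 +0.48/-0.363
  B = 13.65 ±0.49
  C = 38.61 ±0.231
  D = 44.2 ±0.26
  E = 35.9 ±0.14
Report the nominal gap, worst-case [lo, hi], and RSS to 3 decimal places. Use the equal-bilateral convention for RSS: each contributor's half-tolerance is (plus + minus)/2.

nominal=-113.260 wc=[-114.861,-111.776] rss=0.747

Stack each dimension's contribution:
  -A: nom -8.200 → Σnom=-8.200; wc +0.363/-0.480 → slack +0.363/-0.480; half-tol=0.421, Σhalf²=0.177662
  +B: nom +13.650 → Σnom=5.450; wc +0.490/-0.490 → slack +0.853/-0.970; half-tol=0.490, Σhalf²=0.417762
  -C: nom -38.610 → Σnom=-33.160; wc +0.231/-0.231 → slack +1.084/-1.201; half-tol=0.231, Σhalf²=0.471123
  -D: nom -44.200 → Σnom=-77.360; wc +0.260/-0.260 → slack +1.344/-1.461; half-tol=0.260, Σhalf²=0.538723
  -E: nom -35.900 → Σnom=-113.260; wc +0.140/-0.140 → slack +1.484/-1.601; half-tol=0.140, Σhalf²=0.558323
Nominal = -113.260. Worst-case = [-113.260 - 1.601, -113.260 + 1.484] = [-114.861, -111.776]. RSS = √0.558323 = 0.747.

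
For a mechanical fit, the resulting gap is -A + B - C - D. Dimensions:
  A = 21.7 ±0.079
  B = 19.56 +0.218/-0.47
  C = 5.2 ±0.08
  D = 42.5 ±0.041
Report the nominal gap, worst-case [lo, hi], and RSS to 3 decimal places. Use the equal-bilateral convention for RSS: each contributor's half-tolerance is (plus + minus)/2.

Stack each dimension's contribution:
  -A: nom -21.700 → Σnom=-21.700; wc +0.079/-0.079 → slack +0.079/-0.079; half-tol=0.079, Σhalf²=0.006241
  +B: nom +19.560 → Σnom=-2.140; wc +0.218/-0.470 → slack +0.297/-0.549; half-tol=0.344, Σhalf²=0.124577
  -C: nom -5.200 → Σnom=-7.340; wc +0.080/-0.080 → slack +0.377/-0.629; half-tol=0.080, Σhalf²=0.130977
  -D: nom -42.500 → Σnom=-49.840; wc +0.041/-0.041 → slack +0.418/-0.670; half-tol=0.041, Σhalf²=0.132658
Nominal = -49.840. Worst-case = [-49.840 - 0.670, -49.840 + 0.418] = [-50.510, -49.422]. RSS = √0.132658 = 0.364.

nominal=-49.840 wc=[-50.510,-49.422] rss=0.364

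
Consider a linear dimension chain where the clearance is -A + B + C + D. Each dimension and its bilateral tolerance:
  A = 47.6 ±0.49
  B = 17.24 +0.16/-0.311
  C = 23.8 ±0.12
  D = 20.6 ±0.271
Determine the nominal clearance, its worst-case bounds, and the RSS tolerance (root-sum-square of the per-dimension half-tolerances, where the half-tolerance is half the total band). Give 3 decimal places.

Stack each dimension's contribution:
  -A: nom -47.600 → Σnom=-47.600; wc +0.490/-0.490 → slack +0.490/-0.490; half-tol=0.490, Σhalf²=0.240100
  +B: nom +17.240 → Σnom=-30.360; wc +0.160/-0.311 → slack +0.650/-0.801; half-tol=0.235, Σhalf²=0.295560
  +C: nom +23.800 → Σnom=-6.560; wc +0.120/-0.120 → slack +0.770/-0.921; half-tol=0.120, Σhalf²=0.309960
  +D: nom +20.600 → Σnom=14.040; wc +0.271/-0.271 → slack +1.041/-1.192; half-tol=0.271, Σhalf²=0.383401
Nominal = 14.040. Worst-case = [14.040 - 1.192, 14.040 + 1.041] = [12.848, 15.081]. RSS = √0.383401 = 0.619.

nominal=14.040 wc=[12.848,15.081] rss=0.619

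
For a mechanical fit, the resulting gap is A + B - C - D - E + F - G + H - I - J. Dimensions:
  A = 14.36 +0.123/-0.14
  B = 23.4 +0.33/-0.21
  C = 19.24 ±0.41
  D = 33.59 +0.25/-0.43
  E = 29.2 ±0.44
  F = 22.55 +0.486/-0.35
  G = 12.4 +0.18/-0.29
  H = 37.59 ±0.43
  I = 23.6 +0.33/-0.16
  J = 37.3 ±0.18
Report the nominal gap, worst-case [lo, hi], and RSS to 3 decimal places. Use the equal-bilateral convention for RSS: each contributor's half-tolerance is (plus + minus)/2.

nominal=-57.430 wc=[-60.350,-54.151] rss=1.037

Stack each dimension's contribution:
  +A: nom +14.360 → Σnom=14.360; wc +0.123/-0.140 → slack +0.123/-0.140; half-tol=0.132, Σhalf²=0.017292
  +B: nom +23.400 → Σnom=37.760; wc +0.330/-0.210 → slack +0.453/-0.350; half-tol=0.270, Σhalf²=0.090192
  -C: nom -19.240 → Σnom=18.520; wc +0.410/-0.410 → slack +0.863/-0.760; half-tol=0.410, Σhalf²=0.258292
  -D: nom -33.590 → Σnom=-15.070; wc +0.430/-0.250 → slack +1.293/-1.010; half-tol=0.340, Σhalf²=0.373892
  -E: nom -29.200 → Σnom=-44.270; wc +0.440/-0.440 → slack +1.733/-1.450; half-tol=0.440, Σhalf²=0.567492
  +F: nom +22.550 → Σnom=-21.720; wc +0.486/-0.350 → slack +2.219/-1.800; half-tol=0.418, Σhalf²=0.742216
  -G: nom -12.400 → Σnom=-34.120; wc +0.290/-0.180 → slack +2.509/-1.980; half-tol=0.235, Σhalf²=0.797441
  +H: nom +37.590 → Σnom=3.470; wc +0.430/-0.430 → slack +2.939/-2.410; half-tol=0.430, Σhalf²=0.982341
  -I: nom -23.600 → Σnom=-20.130; wc +0.160/-0.330 → slack +3.099/-2.740; half-tol=0.245, Σhalf²=1.042366
  -J: nom -37.300 → Σnom=-57.430; wc +0.180/-0.180 → slack +3.279/-2.920; half-tol=0.180, Σhalf²=1.074766
Nominal = -57.430. Worst-case = [-57.430 - 2.920, -57.430 + 3.279] = [-60.350, -54.151]. RSS = √1.074766 = 1.037.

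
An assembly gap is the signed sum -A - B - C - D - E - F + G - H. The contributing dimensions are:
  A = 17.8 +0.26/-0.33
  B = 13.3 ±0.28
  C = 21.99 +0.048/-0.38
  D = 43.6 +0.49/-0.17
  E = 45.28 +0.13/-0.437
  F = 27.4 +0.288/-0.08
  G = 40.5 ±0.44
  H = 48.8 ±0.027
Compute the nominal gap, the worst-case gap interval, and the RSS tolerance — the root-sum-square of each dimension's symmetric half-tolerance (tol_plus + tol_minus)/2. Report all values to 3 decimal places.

Stack each dimension's contribution:
  -A: nom -17.800 → Σnom=-17.800; wc +0.330/-0.260 → slack +0.330/-0.260; half-tol=0.295, Σhalf²=0.087025
  -B: nom -13.300 → Σnom=-31.100; wc +0.280/-0.280 → slack +0.610/-0.540; half-tol=0.280, Σhalf²=0.165425
  -C: nom -21.990 → Σnom=-53.090; wc +0.380/-0.048 → slack +0.990/-0.588; half-tol=0.214, Σhalf²=0.211221
  -D: nom -43.600 → Σnom=-96.690; wc +0.170/-0.490 → slack +1.160/-1.078; half-tol=0.330, Σhalf²=0.320121
  -E: nom -45.280 → Σnom=-141.970; wc +0.437/-0.130 → slack +1.597/-1.208; half-tol=0.283, Σhalf²=0.400493
  -F: nom -27.400 → Σnom=-169.370; wc +0.080/-0.288 → slack +1.677/-1.496; half-tol=0.184, Σhalf²=0.434349
  +G: nom +40.500 → Σnom=-128.870; wc +0.440/-0.440 → slack +2.117/-1.936; half-tol=0.440, Σhalf²=0.627949
  -H: nom -48.800 → Σnom=-177.670; wc +0.027/-0.027 → slack +2.144/-1.963; half-tol=0.027, Σhalf²=0.628678
Nominal = -177.670. Worst-case = [-177.670 - 1.963, -177.670 + 2.144] = [-179.633, -175.526]. RSS = √0.628678 = 0.793.

nominal=-177.670 wc=[-179.633,-175.526] rss=0.793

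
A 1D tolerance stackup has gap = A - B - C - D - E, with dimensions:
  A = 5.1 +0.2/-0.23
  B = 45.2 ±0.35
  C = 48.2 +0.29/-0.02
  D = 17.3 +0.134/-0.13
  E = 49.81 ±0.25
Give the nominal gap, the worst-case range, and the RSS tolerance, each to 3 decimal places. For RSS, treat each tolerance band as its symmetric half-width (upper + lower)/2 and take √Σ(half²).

Stack each dimension's contribution:
  +A: nom +5.100 → Σnom=5.100; wc +0.200/-0.230 → slack +0.200/-0.230; half-tol=0.215, Σhalf²=0.046225
  -B: nom -45.200 → Σnom=-40.100; wc +0.350/-0.350 → slack +0.550/-0.580; half-tol=0.350, Σhalf²=0.168725
  -C: nom -48.200 → Σnom=-88.300; wc +0.020/-0.290 → slack +0.570/-0.870; half-tol=0.155, Σhalf²=0.192750
  -D: nom -17.300 → Σnom=-105.600; wc +0.130/-0.134 → slack +0.700/-1.004; half-tol=0.132, Σhalf²=0.210174
  -E: nom -49.810 → Σnom=-155.410; wc +0.250/-0.250 → slack +0.950/-1.254; half-tol=0.250, Σhalf²=0.272674
Nominal = -155.410. Worst-case = [-155.410 - 1.254, -155.410 + 0.950] = [-156.664, -154.460]. RSS = √0.272674 = 0.522.

nominal=-155.410 wc=[-156.664,-154.460] rss=0.522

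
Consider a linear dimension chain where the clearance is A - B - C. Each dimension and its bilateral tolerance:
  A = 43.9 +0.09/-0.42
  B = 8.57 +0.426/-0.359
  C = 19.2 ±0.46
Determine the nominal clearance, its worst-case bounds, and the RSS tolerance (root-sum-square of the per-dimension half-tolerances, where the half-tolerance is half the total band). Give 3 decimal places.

nominal=16.130 wc=[14.824,17.039] rss=0.656

Stack each dimension's contribution:
  +A: nom +43.900 → Σnom=43.900; wc +0.090/-0.420 → slack +0.090/-0.420; half-tol=0.255, Σhalf²=0.065025
  -B: nom -8.570 → Σnom=35.330; wc +0.359/-0.426 → slack +0.449/-0.846; half-tol=0.392, Σhalf²=0.219081
  -C: nom -19.200 → Σnom=16.130; wc +0.460/-0.460 → slack +0.909/-1.306; half-tol=0.460, Σhalf²=0.430681
Nominal = 16.130. Worst-case = [16.130 - 1.306, 16.130 + 0.909] = [14.824, 17.039]. RSS = √0.430681 = 0.656.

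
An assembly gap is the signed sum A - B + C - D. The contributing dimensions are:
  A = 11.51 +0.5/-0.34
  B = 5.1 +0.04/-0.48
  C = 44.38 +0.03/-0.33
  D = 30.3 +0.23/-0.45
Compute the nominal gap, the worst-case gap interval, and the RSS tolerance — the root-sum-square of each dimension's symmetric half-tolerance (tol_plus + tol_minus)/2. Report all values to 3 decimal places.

nominal=20.490 wc=[19.550,21.950] rss=0.626

Stack each dimension's contribution:
  +A: nom +11.510 → Σnom=11.510; wc +0.500/-0.340 → slack +0.500/-0.340; half-tol=0.420, Σhalf²=0.176400
  -B: nom -5.100 → Σnom=6.410; wc +0.480/-0.040 → slack +0.980/-0.380; half-tol=0.260, Σhalf²=0.244000
  +C: nom +44.380 → Σnom=50.790; wc +0.030/-0.330 → slack +1.010/-0.710; half-tol=0.180, Σhalf²=0.276400
  -D: nom -30.300 → Σnom=20.490; wc +0.450/-0.230 → slack +1.460/-0.940; half-tol=0.340, Σhalf²=0.392000
Nominal = 20.490. Worst-case = [20.490 - 0.940, 20.490 + 1.460] = [19.550, 21.950]. RSS = √0.392000 = 0.626.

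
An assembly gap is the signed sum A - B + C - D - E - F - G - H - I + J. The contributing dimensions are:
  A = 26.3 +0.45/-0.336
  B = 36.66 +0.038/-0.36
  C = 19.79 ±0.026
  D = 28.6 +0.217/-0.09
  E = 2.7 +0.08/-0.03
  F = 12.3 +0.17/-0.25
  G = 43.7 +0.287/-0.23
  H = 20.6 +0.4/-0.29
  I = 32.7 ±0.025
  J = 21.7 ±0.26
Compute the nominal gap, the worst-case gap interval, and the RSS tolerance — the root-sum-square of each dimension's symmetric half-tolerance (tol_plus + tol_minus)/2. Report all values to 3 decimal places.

nominal=-109.470 wc=[-111.309,-107.459] rss=0.721

Stack each dimension's contribution:
  +A: nom +26.300 → Σnom=26.300; wc +0.450/-0.336 → slack +0.450/-0.336; half-tol=0.393, Σhalf²=0.154449
  -B: nom -36.660 → Σnom=-10.360; wc +0.360/-0.038 → slack +0.810/-0.374; half-tol=0.199, Σhalf²=0.194050
  +C: nom +19.790 → Σnom=9.430; wc +0.026/-0.026 → slack +0.836/-0.400; half-tol=0.026, Σhalf²=0.194726
  -D: nom -28.600 → Σnom=-19.170; wc +0.090/-0.217 → slack +0.926/-0.617; half-tol=0.153, Σhalf²=0.218288
  -E: nom -2.700 → Σnom=-21.870; wc +0.030/-0.080 → slack +0.956/-0.697; half-tol=0.055, Σhalf²=0.221313
  -F: nom -12.300 → Σnom=-34.170; wc +0.250/-0.170 → slack +1.206/-0.867; half-tol=0.210, Σhalf²=0.265413
  -G: nom -43.700 → Σnom=-77.870; wc +0.230/-0.287 → slack +1.436/-1.154; half-tol=0.259, Σhalf²=0.332236
  -H: nom -20.600 → Σnom=-98.470; wc +0.290/-0.400 → slack +1.726/-1.554; half-tol=0.345, Σhalf²=0.451261
  -I: nom -32.700 → Σnom=-131.170; wc +0.025/-0.025 → slack +1.751/-1.579; half-tol=0.025, Σhalf²=0.451885
  +J: nom +21.700 → Σnom=-109.470; wc +0.260/-0.260 → slack +2.011/-1.839; half-tol=0.260, Σhalf²=0.519486
Nominal = -109.470. Worst-case = [-109.470 - 1.839, -109.470 + 2.011] = [-111.309, -107.459]. RSS = √0.519486 = 0.721.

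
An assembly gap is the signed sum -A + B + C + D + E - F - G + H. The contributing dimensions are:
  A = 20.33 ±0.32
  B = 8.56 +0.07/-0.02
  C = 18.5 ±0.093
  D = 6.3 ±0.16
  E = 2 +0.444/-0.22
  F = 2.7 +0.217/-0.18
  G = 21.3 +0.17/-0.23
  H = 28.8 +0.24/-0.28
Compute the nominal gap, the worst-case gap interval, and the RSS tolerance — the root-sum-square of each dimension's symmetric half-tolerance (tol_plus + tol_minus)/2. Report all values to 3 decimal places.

Stack each dimension's contribution:
  -A: nom -20.330 → Σnom=-20.330; wc +0.320/-0.320 → slack +0.320/-0.320; half-tol=0.320, Σhalf²=0.102400
  +B: nom +8.560 → Σnom=-11.770; wc +0.070/-0.020 → slack +0.390/-0.340; half-tol=0.045, Σhalf²=0.104425
  +C: nom +18.500 → Σnom=6.730; wc +0.093/-0.093 → slack +0.483/-0.433; half-tol=0.093, Σhalf²=0.113074
  +D: nom +6.300 → Σnom=13.030; wc +0.160/-0.160 → slack +0.643/-0.593; half-tol=0.160, Σhalf²=0.138674
  +E: nom +2.000 → Σnom=15.030; wc +0.444/-0.220 → slack +1.087/-0.813; half-tol=0.332, Σhalf²=0.248898
  -F: nom -2.700 → Σnom=12.330; wc +0.180/-0.217 → slack +1.267/-1.030; half-tol=0.199, Σhalf²=0.288300
  -G: nom -21.300 → Σnom=-8.970; wc +0.230/-0.170 → slack +1.497/-1.200; half-tol=0.200, Σhalf²=0.328300
  +H: nom +28.800 → Σnom=19.830; wc +0.240/-0.280 → slack +1.737/-1.480; half-tol=0.260, Σhalf²=0.395900
Nominal = 19.830. Worst-case = [19.830 - 1.480, 19.830 + 1.737] = [18.350, 21.567]. RSS = √0.395900 = 0.629.

nominal=19.830 wc=[18.350,21.567] rss=0.629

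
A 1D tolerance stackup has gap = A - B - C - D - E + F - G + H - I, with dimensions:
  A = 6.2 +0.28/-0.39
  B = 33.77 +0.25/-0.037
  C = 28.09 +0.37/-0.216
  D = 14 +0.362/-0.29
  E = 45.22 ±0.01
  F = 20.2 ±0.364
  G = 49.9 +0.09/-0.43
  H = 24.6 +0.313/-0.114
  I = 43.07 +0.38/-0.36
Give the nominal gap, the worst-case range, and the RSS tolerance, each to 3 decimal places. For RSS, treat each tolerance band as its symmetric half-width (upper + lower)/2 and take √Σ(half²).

nominal=-163.050 wc=[-165.380,-160.750] rss=0.841

Stack each dimension's contribution:
  +A: nom +6.200 → Σnom=6.200; wc +0.280/-0.390 → slack +0.280/-0.390; half-tol=0.335, Σhalf²=0.112225
  -B: nom -33.770 → Σnom=-27.570; wc +0.037/-0.250 → slack +0.317/-0.640; half-tol=0.143, Σhalf²=0.132817
  -C: nom -28.090 → Σnom=-55.660; wc +0.216/-0.370 → slack +0.533/-1.010; half-tol=0.293, Σhalf²=0.218666
  -D: nom -14.000 → Σnom=-69.660; wc +0.290/-0.362 → slack +0.823/-1.372; half-tol=0.326, Σhalf²=0.324942
  -E: nom -45.220 → Σnom=-114.880; wc +0.010/-0.010 → slack +0.833/-1.382; half-tol=0.010, Σhalf²=0.325042
  +F: nom +20.200 → Σnom=-94.680; wc +0.364/-0.364 → slack +1.197/-1.746; half-tol=0.364, Σhalf²=0.457538
  -G: nom -49.900 → Σnom=-144.580; wc +0.430/-0.090 → slack +1.627/-1.836; half-tol=0.260, Σhalf²=0.525138
  +H: nom +24.600 → Σnom=-119.980; wc +0.313/-0.114 → slack +1.940/-1.950; half-tol=0.213, Σhalf²=0.570721
  -I: nom -43.070 → Σnom=-163.050; wc +0.360/-0.380 → slack +2.300/-2.330; half-tol=0.370, Σhalf²=0.707621
Nominal = -163.050. Worst-case = [-163.050 - 2.330, -163.050 + 2.300] = [-165.380, -160.750]. RSS = √0.707621 = 0.841.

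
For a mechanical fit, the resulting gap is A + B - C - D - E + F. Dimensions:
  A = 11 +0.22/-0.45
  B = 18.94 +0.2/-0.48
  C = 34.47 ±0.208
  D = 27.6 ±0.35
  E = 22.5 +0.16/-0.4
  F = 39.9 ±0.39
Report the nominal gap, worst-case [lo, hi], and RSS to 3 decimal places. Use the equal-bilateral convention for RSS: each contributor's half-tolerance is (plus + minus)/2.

nominal=-14.730 wc=[-16.768,-12.962] rss=0.790

Stack each dimension's contribution:
  +A: nom +11.000 → Σnom=11.000; wc +0.220/-0.450 → slack +0.220/-0.450; half-tol=0.335, Σhalf²=0.112225
  +B: nom +18.940 → Σnom=29.940; wc +0.200/-0.480 → slack +0.420/-0.930; half-tol=0.340, Σhalf²=0.227825
  -C: nom -34.470 → Σnom=-4.530; wc +0.208/-0.208 → slack +0.628/-1.138; half-tol=0.208, Σhalf²=0.271089
  -D: nom -27.600 → Σnom=-32.130; wc +0.350/-0.350 → slack +0.978/-1.488; half-tol=0.350, Σhalf²=0.393589
  -E: nom -22.500 → Σnom=-54.630; wc +0.400/-0.160 → slack +1.378/-1.648; half-tol=0.280, Σhalf²=0.471989
  +F: nom +39.900 → Σnom=-14.730; wc +0.390/-0.390 → slack +1.768/-2.038; half-tol=0.390, Σhalf²=0.624089
Nominal = -14.730. Worst-case = [-14.730 - 2.038, -14.730 + 1.768] = [-16.768, -12.962]. RSS = √0.624089 = 0.790.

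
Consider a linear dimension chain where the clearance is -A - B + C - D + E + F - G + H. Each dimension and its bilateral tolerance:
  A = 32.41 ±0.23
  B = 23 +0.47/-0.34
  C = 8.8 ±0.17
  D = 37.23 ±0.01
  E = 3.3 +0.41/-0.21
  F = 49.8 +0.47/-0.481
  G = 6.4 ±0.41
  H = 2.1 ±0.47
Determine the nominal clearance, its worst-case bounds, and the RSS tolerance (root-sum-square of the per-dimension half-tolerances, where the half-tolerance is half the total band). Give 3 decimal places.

nominal=-35.040 wc=[-37.491,-32.530] rss=0.978

Stack each dimension's contribution:
  -A: nom -32.410 → Σnom=-32.410; wc +0.230/-0.230 → slack +0.230/-0.230; half-tol=0.230, Σhalf²=0.052900
  -B: nom -23.000 → Σnom=-55.410; wc +0.340/-0.470 → slack +0.570/-0.700; half-tol=0.405, Σhalf²=0.216925
  +C: nom +8.800 → Σnom=-46.610; wc +0.170/-0.170 → slack +0.740/-0.870; half-tol=0.170, Σhalf²=0.245825
  -D: nom -37.230 → Σnom=-83.840; wc +0.010/-0.010 → slack +0.750/-0.880; half-tol=0.010, Σhalf²=0.245925
  +E: nom +3.300 → Σnom=-80.540; wc +0.410/-0.210 → slack +1.160/-1.090; half-tol=0.310, Σhalf²=0.342025
  +F: nom +49.800 → Σnom=-30.740; wc +0.470/-0.481 → slack +1.630/-1.571; half-tol=0.475, Σhalf²=0.568125
  -G: nom -6.400 → Σnom=-37.140; wc +0.410/-0.410 → slack +2.040/-1.981; half-tol=0.410, Σhalf²=0.736225
  +H: nom +2.100 → Σnom=-35.040; wc +0.470/-0.470 → slack +2.510/-2.451; half-tol=0.470, Σhalf²=0.957125
Nominal = -35.040. Worst-case = [-35.040 - 2.451, -35.040 + 2.510] = [-37.491, -32.530]. RSS = √0.957125 = 0.978.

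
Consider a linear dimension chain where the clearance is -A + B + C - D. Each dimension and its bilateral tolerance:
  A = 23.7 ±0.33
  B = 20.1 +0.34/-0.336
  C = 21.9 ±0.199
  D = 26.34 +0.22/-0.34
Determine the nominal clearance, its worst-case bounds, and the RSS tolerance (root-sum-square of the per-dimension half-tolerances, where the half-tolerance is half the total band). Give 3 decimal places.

nominal=-8.040 wc=[-9.125,-6.831] rss=0.584

Stack each dimension's contribution:
  -A: nom -23.700 → Σnom=-23.700; wc +0.330/-0.330 → slack +0.330/-0.330; half-tol=0.330, Σhalf²=0.108900
  +B: nom +20.100 → Σnom=-3.600; wc +0.340/-0.336 → slack +0.670/-0.666; half-tol=0.338, Σhalf²=0.223144
  +C: nom +21.900 → Σnom=18.300; wc +0.199/-0.199 → slack +0.869/-0.865; half-tol=0.199, Σhalf²=0.262745
  -D: nom -26.340 → Σnom=-8.040; wc +0.340/-0.220 → slack +1.209/-1.085; half-tol=0.280, Σhalf²=0.341145
Nominal = -8.040. Worst-case = [-8.040 - 1.085, -8.040 + 1.209] = [-9.125, -6.831]. RSS = √0.341145 = 0.584.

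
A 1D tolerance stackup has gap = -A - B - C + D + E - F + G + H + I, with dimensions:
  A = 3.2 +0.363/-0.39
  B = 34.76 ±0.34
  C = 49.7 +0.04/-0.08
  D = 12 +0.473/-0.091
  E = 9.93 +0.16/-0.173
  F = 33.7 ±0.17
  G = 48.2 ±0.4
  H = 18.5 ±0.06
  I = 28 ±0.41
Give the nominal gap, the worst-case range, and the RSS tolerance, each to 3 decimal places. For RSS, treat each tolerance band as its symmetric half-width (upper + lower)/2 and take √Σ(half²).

Stack each dimension's contribution:
  -A: nom -3.200 → Σnom=-3.200; wc +0.390/-0.363 → slack +0.390/-0.363; half-tol=0.377, Σhalf²=0.141752
  -B: nom -34.760 → Σnom=-37.960; wc +0.340/-0.340 → slack +0.730/-0.703; half-tol=0.340, Σhalf²=0.257352
  -C: nom -49.700 → Σnom=-87.660; wc +0.080/-0.040 → slack +0.810/-0.743; half-tol=0.060, Σhalf²=0.260952
  +D: nom +12.000 → Σnom=-75.660; wc +0.473/-0.091 → slack +1.283/-0.834; half-tol=0.282, Σhalf²=0.340476
  +E: nom +9.930 → Σnom=-65.730; wc +0.160/-0.173 → slack +1.443/-1.007; half-tol=0.166, Σhalf²=0.368198
  -F: nom -33.700 → Σnom=-99.430; wc +0.170/-0.170 → slack +1.613/-1.177; half-tol=0.170, Σhalf²=0.397098
  +G: nom +48.200 → Σnom=-51.230; wc +0.400/-0.400 → slack +2.013/-1.577; half-tol=0.400, Σhalf²=0.557098
  +H: nom +18.500 → Σnom=-32.730; wc +0.060/-0.060 → slack +2.073/-1.637; half-tol=0.060, Σhalf²=0.560698
  +I: nom +28.000 → Σnom=-4.730; wc +0.410/-0.410 → slack +2.483/-2.047; half-tol=0.410, Σhalf²=0.728798
Nominal = -4.730. Worst-case = [-4.730 - 2.047, -4.730 + 2.483] = [-6.777, -2.247]. RSS = √0.728798 = 0.854.

nominal=-4.730 wc=[-6.777,-2.247] rss=0.854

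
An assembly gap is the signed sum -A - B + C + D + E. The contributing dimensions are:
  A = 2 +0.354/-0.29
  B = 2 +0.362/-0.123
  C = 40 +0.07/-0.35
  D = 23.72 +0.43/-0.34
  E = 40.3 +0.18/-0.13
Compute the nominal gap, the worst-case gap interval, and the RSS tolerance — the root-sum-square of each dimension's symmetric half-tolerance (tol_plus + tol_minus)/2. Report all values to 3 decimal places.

Stack each dimension's contribution:
  -A: nom -2.000 → Σnom=-2.000; wc +0.290/-0.354 → slack +0.290/-0.354; half-tol=0.322, Σhalf²=0.103684
  -B: nom -2.000 → Σnom=-4.000; wc +0.123/-0.362 → slack +0.413/-0.716; half-tol=0.242, Σhalf²=0.162490
  +C: nom +40.000 → Σnom=36.000; wc +0.070/-0.350 → slack +0.483/-1.066; half-tol=0.210, Σhalf²=0.206590
  +D: nom +23.720 → Σnom=59.720; wc +0.430/-0.340 → slack +0.913/-1.406; half-tol=0.385, Σhalf²=0.354815
  +E: nom +40.300 → Σnom=100.020; wc +0.180/-0.130 → slack +1.093/-1.536; half-tol=0.155, Σhalf²=0.378840
Nominal = 100.020. Worst-case = [100.020 - 1.536, 100.020 + 1.093] = [98.484, 101.113]. RSS = √0.378840 = 0.615.

nominal=100.020 wc=[98.484,101.113] rss=0.615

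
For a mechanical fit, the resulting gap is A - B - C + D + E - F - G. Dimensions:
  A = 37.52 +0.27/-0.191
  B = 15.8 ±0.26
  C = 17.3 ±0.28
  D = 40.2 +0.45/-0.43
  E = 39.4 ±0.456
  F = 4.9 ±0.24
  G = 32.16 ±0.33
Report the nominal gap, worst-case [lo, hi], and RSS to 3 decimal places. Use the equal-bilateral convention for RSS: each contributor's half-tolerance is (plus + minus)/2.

nominal=46.960 wc=[44.773,49.246] rss=0.876

Stack each dimension's contribution:
  +A: nom +37.520 → Σnom=37.520; wc +0.270/-0.191 → slack +0.270/-0.191; half-tol=0.231, Σhalf²=0.053130
  -B: nom -15.800 → Σnom=21.720; wc +0.260/-0.260 → slack +0.530/-0.451; half-tol=0.260, Σhalf²=0.120730
  -C: nom -17.300 → Σnom=4.420; wc +0.280/-0.280 → slack +0.810/-0.731; half-tol=0.280, Σhalf²=0.199130
  +D: nom +40.200 → Σnom=44.620; wc +0.450/-0.430 → slack +1.260/-1.161; half-tol=0.440, Σhalf²=0.392730
  +E: nom +39.400 → Σnom=84.020; wc +0.456/-0.456 → slack +1.716/-1.617; half-tol=0.456, Σhalf²=0.600666
  -F: nom -4.900 → Σnom=79.120; wc +0.240/-0.240 → slack +1.956/-1.857; half-tol=0.240, Σhalf²=0.658266
  -G: nom -32.160 → Σnom=46.960; wc +0.330/-0.330 → slack +2.286/-2.187; half-tol=0.330, Σhalf²=0.767166
Nominal = 46.960. Worst-case = [46.960 - 2.187, 46.960 + 2.286] = [44.773, 49.246]. RSS = √0.767166 = 0.876.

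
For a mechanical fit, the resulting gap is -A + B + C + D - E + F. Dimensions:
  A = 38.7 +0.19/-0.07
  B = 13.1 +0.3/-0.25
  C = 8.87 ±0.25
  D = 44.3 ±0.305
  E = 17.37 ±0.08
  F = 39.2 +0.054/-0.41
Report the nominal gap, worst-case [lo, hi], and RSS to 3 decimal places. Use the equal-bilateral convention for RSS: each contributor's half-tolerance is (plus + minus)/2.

Stack each dimension's contribution:
  -A: nom -38.700 → Σnom=-38.700; wc +0.070/-0.190 → slack +0.070/-0.190; half-tol=0.130, Σhalf²=0.016900
  +B: nom +13.100 → Σnom=-25.600; wc +0.300/-0.250 → slack +0.370/-0.440; half-tol=0.275, Σhalf²=0.092525
  +C: nom +8.870 → Σnom=-16.730; wc +0.250/-0.250 → slack +0.620/-0.690; half-tol=0.250, Σhalf²=0.155025
  +D: nom +44.300 → Σnom=27.570; wc +0.305/-0.305 → slack +0.925/-0.995; half-tol=0.305, Σhalf²=0.248050
  -E: nom -17.370 → Σnom=10.200; wc +0.080/-0.080 → slack +1.005/-1.075; half-tol=0.080, Σhalf²=0.254450
  +F: nom +39.200 → Σnom=49.400; wc +0.054/-0.410 → slack +1.059/-1.485; half-tol=0.232, Σhalf²=0.308274
Nominal = 49.400. Worst-case = [49.400 - 1.485, 49.400 + 1.059] = [47.915, 50.459]. RSS = √0.308274 = 0.555.

nominal=49.400 wc=[47.915,50.459] rss=0.555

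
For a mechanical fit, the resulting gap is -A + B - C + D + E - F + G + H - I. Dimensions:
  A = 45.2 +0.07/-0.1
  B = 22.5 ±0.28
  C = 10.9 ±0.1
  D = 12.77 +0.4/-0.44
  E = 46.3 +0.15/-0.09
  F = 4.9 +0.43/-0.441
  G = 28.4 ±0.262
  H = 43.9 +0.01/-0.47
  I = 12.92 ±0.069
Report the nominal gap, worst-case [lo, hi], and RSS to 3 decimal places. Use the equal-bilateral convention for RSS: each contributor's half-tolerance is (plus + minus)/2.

nominal=79.950 wc=[77.739,81.762] rss=0.779

Stack each dimension's contribution:
  -A: nom -45.200 → Σnom=-45.200; wc +0.100/-0.070 → slack +0.100/-0.070; half-tol=0.085, Σhalf²=0.007225
  +B: nom +22.500 → Σnom=-22.700; wc +0.280/-0.280 → slack +0.380/-0.350; half-tol=0.280, Σhalf²=0.085625
  -C: nom -10.900 → Σnom=-33.600; wc +0.100/-0.100 → slack +0.480/-0.450; half-tol=0.100, Σhalf²=0.095625
  +D: nom +12.770 → Σnom=-20.830; wc +0.400/-0.440 → slack +0.880/-0.890; half-tol=0.420, Σhalf²=0.272025
  +E: nom +46.300 → Σnom=25.470; wc +0.150/-0.090 → slack +1.030/-0.980; half-tol=0.120, Σhalf²=0.286425
  -F: nom -4.900 → Σnom=20.570; wc +0.441/-0.430 → slack +1.471/-1.410; half-tol=0.435, Σhalf²=0.476085
  +G: nom +28.400 → Σnom=48.970; wc +0.262/-0.262 → slack +1.733/-1.672; half-tol=0.262, Σhalf²=0.544729
  +H: nom +43.900 → Σnom=92.870; wc +0.010/-0.470 → slack +1.743/-2.142; half-tol=0.240, Σhalf²=0.602329
  -I: nom -12.920 → Σnom=79.950; wc +0.069/-0.069 → slack +1.812/-2.211; half-tol=0.069, Σhalf²=0.607090
Nominal = 79.950. Worst-case = [79.950 - 2.211, 79.950 + 1.812] = [77.739, 81.762]. RSS = √0.607090 = 0.779.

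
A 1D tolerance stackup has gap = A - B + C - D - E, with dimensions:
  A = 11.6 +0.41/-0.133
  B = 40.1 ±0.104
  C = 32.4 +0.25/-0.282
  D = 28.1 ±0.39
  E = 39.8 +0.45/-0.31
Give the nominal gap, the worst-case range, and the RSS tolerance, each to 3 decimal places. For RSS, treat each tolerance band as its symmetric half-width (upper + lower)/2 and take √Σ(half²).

Stack each dimension's contribution:
  +A: nom +11.600 → Σnom=11.600; wc +0.410/-0.133 → slack +0.410/-0.133; half-tol=0.271, Σhalf²=0.073712
  -B: nom -40.100 → Σnom=-28.500; wc +0.104/-0.104 → slack +0.514/-0.237; half-tol=0.104, Σhalf²=0.084528
  +C: nom +32.400 → Σnom=3.900; wc +0.250/-0.282 → slack +0.764/-0.519; half-tol=0.266, Σhalf²=0.155284
  -D: nom -28.100 → Σnom=-24.200; wc +0.390/-0.390 → slack +1.154/-0.909; half-tol=0.390, Σhalf²=0.307384
  -E: nom -39.800 → Σnom=-64.000; wc +0.310/-0.450 → slack +1.464/-1.359; half-tol=0.380, Σhalf²=0.451784
Nominal = -64.000. Worst-case = [-64.000 - 1.359, -64.000 + 1.464] = [-65.359, -62.536]. RSS = √0.451784 = 0.672.

nominal=-64.000 wc=[-65.359,-62.536] rss=0.672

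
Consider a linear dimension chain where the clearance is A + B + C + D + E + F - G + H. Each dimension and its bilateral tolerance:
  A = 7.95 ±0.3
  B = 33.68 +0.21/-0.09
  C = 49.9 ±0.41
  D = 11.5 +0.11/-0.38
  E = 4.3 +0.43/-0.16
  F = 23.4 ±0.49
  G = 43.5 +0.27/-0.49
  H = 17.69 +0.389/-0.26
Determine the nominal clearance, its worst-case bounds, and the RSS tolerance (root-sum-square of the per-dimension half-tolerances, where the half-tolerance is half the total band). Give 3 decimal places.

nominal=104.920 wc=[102.560,107.749] rss=0.958

Stack each dimension's contribution:
  +A: nom +7.950 → Σnom=7.950; wc +0.300/-0.300 → slack +0.300/-0.300; half-tol=0.300, Σhalf²=0.090000
  +B: nom +33.680 → Σnom=41.630; wc +0.210/-0.090 → slack +0.510/-0.390; half-tol=0.150, Σhalf²=0.112500
  +C: nom +49.900 → Σnom=91.530; wc +0.410/-0.410 → slack +0.920/-0.800; half-tol=0.410, Σhalf²=0.280600
  +D: nom +11.500 → Σnom=103.030; wc +0.110/-0.380 → slack +1.030/-1.180; half-tol=0.245, Σhalf²=0.340625
  +E: nom +4.300 → Σnom=107.330; wc +0.430/-0.160 → slack +1.460/-1.340; half-tol=0.295, Σhalf²=0.427650
  +F: nom +23.400 → Σnom=130.730; wc +0.490/-0.490 → slack +1.950/-1.830; half-tol=0.490, Σhalf²=0.667750
  -G: nom -43.500 → Σnom=87.230; wc +0.490/-0.270 → slack +2.440/-2.100; half-tol=0.380, Σhalf²=0.812150
  +H: nom +17.690 → Σnom=104.920; wc +0.389/-0.260 → slack +2.829/-2.360; half-tol=0.325, Σhalf²=0.917450
Nominal = 104.920. Worst-case = [104.920 - 2.360, 104.920 + 2.829] = [102.560, 107.749]. RSS = √0.917450 = 0.958.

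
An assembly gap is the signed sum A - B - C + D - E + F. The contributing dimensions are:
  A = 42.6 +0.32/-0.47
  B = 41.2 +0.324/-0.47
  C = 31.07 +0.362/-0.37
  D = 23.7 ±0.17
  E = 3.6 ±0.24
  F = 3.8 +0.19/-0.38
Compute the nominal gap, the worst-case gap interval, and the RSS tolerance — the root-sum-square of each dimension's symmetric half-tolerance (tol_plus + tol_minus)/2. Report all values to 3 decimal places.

nominal=-5.770 wc=[-7.716,-4.010] rss=0.784

Stack each dimension's contribution:
  +A: nom +42.600 → Σnom=42.600; wc +0.320/-0.470 → slack +0.320/-0.470; half-tol=0.395, Σhalf²=0.156025
  -B: nom -41.200 → Σnom=1.400; wc +0.470/-0.324 → slack +0.790/-0.794; half-tol=0.397, Σhalf²=0.313634
  -C: nom -31.070 → Σnom=-29.670; wc +0.370/-0.362 → slack +1.160/-1.156; half-tol=0.366, Σhalf²=0.447590
  +D: nom +23.700 → Σnom=-5.970; wc +0.170/-0.170 → slack +1.330/-1.326; half-tol=0.170, Σhalf²=0.476490
  -E: nom -3.600 → Σnom=-9.570; wc +0.240/-0.240 → slack +1.570/-1.566; half-tol=0.240, Σhalf²=0.534090
  +F: nom +3.800 → Σnom=-5.770; wc +0.190/-0.380 → slack +1.760/-1.946; half-tol=0.285, Σhalf²=0.615315
Nominal = -5.770. Worst-case = [-5.770 - 1.946, -5.770 + 1.760] = [-7.716, -4.010]. RSS = √0.615315 = 0.784.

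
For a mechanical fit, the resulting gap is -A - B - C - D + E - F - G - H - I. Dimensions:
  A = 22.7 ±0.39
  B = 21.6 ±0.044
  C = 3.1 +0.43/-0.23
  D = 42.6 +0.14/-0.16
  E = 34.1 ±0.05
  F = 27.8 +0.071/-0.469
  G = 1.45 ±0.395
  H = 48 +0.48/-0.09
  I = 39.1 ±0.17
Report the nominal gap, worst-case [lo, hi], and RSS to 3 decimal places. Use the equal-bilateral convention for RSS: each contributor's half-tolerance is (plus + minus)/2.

Stack each dimension's contribution:
  -A: nom -22.700 → Σnom=-22.700; wc +0.390/-0.390 → slack +0.390/-0.390; half-tol=0.390, Σhalf²=0.152100
  -B: nom -21.600 → Σnom=-44.300; wc +0.044/-0.044 → slack +0.434/-0.434; half-tol=0.044, Σhalf²=0.154036
  -C: nom -3.100 → Σnom=-47.400; wc +0.230/-0.430 → slack +0.664/-0.864; half-tol=0.330, Σhalf²=0.262936
  -D: nom -42.600 → Σnom=-90.000; wc +0.160/-0.140 → slack +0.824/-1.004; half-tol=0.150, Σhalf²=0.285436
  +E: nom +34.100 → Σnom=-55.900; wc +0.050/-0.050 → slack +0.874/-1.054; half-tol=0.050, Σhalf²=0.287936
  -F: nom -27.800 → Σnom=-83.700; wc +0.469/-0.071 → slack +1.343/-1.125; half-tol=0.270, Σhalf²=0.360836
  -G: nom -1.450 → Σnom=-85.150; wc +0.395/-0.395 → slack +1.738/-1.520; half-tol=0.395, Σhalf²=0.516861
  -H: nom -48.000 → Σnom=-133.150; wc +0.090/-0.480 → slack +1.828/-2.000; half-tol=0.285, Σhalf²=0.598086
  -I: nom -39.100 → Σnom=-172.250; wc +0.170/-0.170 → slack +1.998/-2.170; half-tol=0.170, Σhalf²=0.626986
Nominal = -172.250. Worst-case = [-172.250 - 2.170, -172.250 + 1.998] = [-174.420, -170.252]. RSS = √0.626986 = 0.792.

nominal=-172.250 wc=[-174.420,-170.252] rss=0.792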